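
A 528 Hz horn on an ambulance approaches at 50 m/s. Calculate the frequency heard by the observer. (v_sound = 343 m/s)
f_obs = f·v/(v − v_s) = 618.1 Hz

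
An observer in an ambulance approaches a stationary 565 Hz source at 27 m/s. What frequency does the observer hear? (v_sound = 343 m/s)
f_obs = f·(v + v_o)/v = 609.5 Hz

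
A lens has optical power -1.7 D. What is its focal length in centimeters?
f = 1/P = -58.82 cm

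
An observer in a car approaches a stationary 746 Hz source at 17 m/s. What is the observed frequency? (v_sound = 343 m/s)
f_obs = f·(v + v_o)/v = 783 Hz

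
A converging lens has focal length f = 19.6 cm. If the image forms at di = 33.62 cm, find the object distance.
1/do = 1/f − 1/di → do = 47 cm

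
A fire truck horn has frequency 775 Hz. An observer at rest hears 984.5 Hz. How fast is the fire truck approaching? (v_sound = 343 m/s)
v_s = v·(1 − f/f_obs) = 72.99 m/s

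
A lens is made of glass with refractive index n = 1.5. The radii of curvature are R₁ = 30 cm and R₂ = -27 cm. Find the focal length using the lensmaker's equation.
1/f = (n − 1)(1/R₁ − 1/R₂) → f = 28.42 cm (converging lens)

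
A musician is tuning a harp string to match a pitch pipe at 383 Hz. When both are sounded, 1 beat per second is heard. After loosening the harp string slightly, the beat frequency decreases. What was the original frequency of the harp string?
384 Hz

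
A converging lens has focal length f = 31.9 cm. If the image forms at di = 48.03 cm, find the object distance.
1/do = 1/f − 1/di → do = 94.99 cm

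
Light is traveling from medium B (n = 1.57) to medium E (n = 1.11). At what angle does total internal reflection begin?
θc = arcsin(n₂/n₁) = 44.99°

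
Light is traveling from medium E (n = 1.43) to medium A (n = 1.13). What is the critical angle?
θc = arcsin(n₂/n₁) = 52.21°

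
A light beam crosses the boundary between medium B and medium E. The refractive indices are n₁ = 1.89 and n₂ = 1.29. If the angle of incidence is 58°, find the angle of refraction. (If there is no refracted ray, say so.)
sin θ₂ = (n₁/n₂)·sin θ₁ = 1.242 > 1, so there is no refracted ray — the light undergoes total internal reflection.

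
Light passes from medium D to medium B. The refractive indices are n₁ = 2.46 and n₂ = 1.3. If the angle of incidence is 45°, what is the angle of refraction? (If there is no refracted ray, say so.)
sin θ₂ = (n₁/n₂)·sin θ₁ = 1.338 > 1, so there is no refracted ray — the light undergoes total internal reflection.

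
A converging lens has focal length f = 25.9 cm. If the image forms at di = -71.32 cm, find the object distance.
1/do = 1/f − 1/di → do = 19 cm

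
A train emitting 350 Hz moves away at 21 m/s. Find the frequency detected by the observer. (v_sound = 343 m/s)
f_obs = f·v/(v + v_s) = 329.8 Hz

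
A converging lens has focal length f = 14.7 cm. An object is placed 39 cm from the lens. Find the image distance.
1/di = 1/f − 1/do → di = 23.59 cm (real image)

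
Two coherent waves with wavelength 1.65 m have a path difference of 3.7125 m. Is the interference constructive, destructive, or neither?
neither (partial) — path difference = 2.25λ, neither a whole number of wavelengths nor an odd multiple of λ/2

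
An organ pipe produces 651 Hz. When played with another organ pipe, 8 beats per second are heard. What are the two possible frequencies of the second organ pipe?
f₂ = 651 ± 8 Hz → 659 Hz or 643 Hz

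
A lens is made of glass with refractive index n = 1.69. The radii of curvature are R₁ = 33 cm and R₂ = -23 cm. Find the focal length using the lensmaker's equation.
1/f = (n − 1)(1/R₁ − 1/R₂) → f = 19.64 cm (converging lens)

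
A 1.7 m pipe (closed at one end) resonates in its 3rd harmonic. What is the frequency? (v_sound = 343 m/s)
fₙ = nv/(4L) = 151.3 Hz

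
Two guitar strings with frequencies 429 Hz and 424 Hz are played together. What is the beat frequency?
5 Hz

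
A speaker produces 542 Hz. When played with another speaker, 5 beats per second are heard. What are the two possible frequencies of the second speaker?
f₂ = 542 ± 5 Hz → 547 Hz or 537 Hz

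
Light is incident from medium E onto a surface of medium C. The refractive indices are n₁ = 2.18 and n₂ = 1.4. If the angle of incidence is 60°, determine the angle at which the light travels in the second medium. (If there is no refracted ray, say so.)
sin θ₂ = (n₁/n₂)·sin θ₁ = 1.349 > 1, so there is no refracted ray — the light undergoes total internal reflection.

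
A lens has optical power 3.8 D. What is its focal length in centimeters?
f = 1/P = 26.32 cm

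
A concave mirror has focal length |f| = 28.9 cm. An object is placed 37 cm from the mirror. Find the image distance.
f = +28.9 cm (concave); 1/di = 1/f − 1/do → di = 132 cm (real image, in front of mirror)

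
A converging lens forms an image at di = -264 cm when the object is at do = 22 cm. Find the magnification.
M = −di/do = 12 (upright image)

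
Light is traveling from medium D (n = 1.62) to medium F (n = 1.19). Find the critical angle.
θc = arcsin(n₂/n₁) = 47.27°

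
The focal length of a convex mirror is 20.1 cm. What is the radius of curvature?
R = 2|f| = 40.2 cm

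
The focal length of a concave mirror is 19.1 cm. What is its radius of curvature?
R = 2|f| = 38.2 cm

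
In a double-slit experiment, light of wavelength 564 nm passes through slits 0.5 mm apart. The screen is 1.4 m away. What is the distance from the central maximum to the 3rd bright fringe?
y = mλL/d = 4.738 mm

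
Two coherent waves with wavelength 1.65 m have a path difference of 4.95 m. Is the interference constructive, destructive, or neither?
constructive — path difference = 3λ, a whole number of wavelengths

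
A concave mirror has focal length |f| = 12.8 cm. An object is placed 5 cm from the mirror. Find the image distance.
f = +12.8 cm (concave); 1/di = 1/f − 1/do → di = -8.205 cm (virtual image, behind mirror)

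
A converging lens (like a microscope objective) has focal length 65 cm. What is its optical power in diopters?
P = 1/f = 1.538 D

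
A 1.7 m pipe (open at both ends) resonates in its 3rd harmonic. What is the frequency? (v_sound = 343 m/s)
fₙ = nv/(2L) = 302.6 Hz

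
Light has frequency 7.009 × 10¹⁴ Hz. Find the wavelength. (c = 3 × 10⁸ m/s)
λ = c/f = 428 nm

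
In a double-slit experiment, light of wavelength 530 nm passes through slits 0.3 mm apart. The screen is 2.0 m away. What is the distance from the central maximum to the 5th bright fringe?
y = mλL/d = 17.67 mm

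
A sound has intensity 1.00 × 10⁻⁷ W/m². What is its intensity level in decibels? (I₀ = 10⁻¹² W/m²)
β = 10·log₁₀(I/I₀) = 50 dB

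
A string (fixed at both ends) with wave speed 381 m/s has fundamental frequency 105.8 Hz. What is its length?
L = v/(2f₁) = 1.801 m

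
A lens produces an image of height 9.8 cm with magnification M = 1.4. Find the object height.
ho = |hi|/|M| = 7 cm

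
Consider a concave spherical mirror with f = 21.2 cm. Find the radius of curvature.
R = 2|f| = 42.4 cm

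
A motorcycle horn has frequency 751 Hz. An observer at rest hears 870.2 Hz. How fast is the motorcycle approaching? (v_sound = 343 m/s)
v_s = v·(1 − f/f_obs) = 46.98 m/s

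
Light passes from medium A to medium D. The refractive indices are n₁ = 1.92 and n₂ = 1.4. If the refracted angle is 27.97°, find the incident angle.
sin θ₁ = (n₂/n₁)·sin θ₂ → θ₁ = 20°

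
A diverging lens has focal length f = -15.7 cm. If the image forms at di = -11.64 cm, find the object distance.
1/do = 1/f − 1/di → do = 45.01 cm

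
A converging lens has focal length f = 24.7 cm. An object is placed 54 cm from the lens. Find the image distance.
1/di = 1/f − 1/do → di = 45.52 cm (real image)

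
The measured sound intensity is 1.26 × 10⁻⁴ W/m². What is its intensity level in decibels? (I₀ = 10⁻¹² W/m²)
β = 10·log₁₀(I/I₀) = 81 dB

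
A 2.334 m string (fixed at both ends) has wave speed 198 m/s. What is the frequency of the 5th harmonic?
fₙ = nv/(2L) = 212.1 Hz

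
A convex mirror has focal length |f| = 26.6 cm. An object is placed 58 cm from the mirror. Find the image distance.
f = −26.6 cm (convex); 1/di = 1/f − 1/do → di = -18.24 cm (virtual image, behind mirror)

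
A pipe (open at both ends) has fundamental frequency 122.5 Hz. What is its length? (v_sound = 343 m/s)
L = v/(2f₁) = 1.4 m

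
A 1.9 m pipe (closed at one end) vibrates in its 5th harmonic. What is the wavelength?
λₙ = 4L/n = 1.52 m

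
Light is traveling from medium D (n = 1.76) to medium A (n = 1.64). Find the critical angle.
θc = arcsin(n₂/n₁) = 68.72°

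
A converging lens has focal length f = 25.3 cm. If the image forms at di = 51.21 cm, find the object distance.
1/do = 1/f − 1/di → do = 50 cm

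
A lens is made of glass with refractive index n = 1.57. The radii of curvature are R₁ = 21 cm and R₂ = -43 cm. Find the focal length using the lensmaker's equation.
1/f = (n − 1)(1/R₁ − 1/R₂) → f = 24.75 cm (converging lens)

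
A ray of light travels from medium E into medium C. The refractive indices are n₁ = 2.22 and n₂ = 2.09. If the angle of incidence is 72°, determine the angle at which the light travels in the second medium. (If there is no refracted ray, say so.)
sin θ₂ = (n₁/n₂)·sin θ₁ = 1.01 > 1, so there is no refracted ray — the light undergoes total internal reflection.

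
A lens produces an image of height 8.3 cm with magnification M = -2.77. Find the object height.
ho = |hi|/|M| = 2.996 cm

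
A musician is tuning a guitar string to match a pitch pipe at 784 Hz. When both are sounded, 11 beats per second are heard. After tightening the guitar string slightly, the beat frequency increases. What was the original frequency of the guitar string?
795 Hz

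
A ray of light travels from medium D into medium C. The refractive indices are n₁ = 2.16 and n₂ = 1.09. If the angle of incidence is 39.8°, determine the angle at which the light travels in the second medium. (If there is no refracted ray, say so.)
sin θ₂ = (n₁/n₂)·sin θ₁ = 1.268 > 1, so there is no refracted ray — the light undergoes total internal reflection.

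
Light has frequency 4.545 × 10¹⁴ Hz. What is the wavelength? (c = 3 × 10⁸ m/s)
λ = c/f = 660.1 nm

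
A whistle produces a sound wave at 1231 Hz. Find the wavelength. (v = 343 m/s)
λ = v/f = 0.2786 m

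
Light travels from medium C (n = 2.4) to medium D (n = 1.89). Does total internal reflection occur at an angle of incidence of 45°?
θc = arcsin(n₂/n₁) = 51.95°; 45° < θc, so no — the ray refracts.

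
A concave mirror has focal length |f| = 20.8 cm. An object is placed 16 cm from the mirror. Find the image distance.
f = +20.8 cm (concave); 1/di = 1/f − 1/do → di = -69.33 cm (virtual image, behind mirror)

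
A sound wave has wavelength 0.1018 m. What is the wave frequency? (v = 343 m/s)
f = v/λ = 3369 Hz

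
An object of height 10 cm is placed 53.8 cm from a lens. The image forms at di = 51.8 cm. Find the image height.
hi = (-di/do) × ho = -9.628 cm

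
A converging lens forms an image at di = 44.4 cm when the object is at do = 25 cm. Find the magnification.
M = −di/do = -1.776 (inverted image)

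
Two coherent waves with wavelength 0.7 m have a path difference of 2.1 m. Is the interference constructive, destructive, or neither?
constructive — path difference = 3λ, a whole number of wavelengths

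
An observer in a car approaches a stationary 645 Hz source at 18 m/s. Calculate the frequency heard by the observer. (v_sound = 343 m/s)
f_obs = f·(v + v_o)/v = 678.8 Hz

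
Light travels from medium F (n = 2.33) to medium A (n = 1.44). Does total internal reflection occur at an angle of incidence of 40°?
θc = arcsin(n₂/n₁) = 38.17°; 40° > θc, so yes — total internal reflection.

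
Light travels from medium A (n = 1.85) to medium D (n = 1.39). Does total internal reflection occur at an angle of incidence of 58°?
θc = arcsin(n₂/n₁) = 48.71°; 58° > θc, so yes — total internal reflection.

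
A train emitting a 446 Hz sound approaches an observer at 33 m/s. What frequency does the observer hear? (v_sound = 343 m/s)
f_obs = f·v/(v − v_s) = 493.5 Hz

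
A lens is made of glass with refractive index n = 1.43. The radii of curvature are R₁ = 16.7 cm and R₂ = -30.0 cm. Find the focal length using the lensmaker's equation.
1/f = (n − 1)(1/R₁ − 1/R₂) → f = 24.95 cm (converging lens)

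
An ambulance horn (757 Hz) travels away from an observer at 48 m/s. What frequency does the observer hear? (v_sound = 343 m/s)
f_obs = f·v/(v + v_s) = 664.1 Hz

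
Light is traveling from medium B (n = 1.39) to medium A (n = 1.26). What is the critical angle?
θc = arcsin(n₂/n₁) = 65.02°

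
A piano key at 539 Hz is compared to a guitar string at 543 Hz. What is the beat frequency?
4 Hz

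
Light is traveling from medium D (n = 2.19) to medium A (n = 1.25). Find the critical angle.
θc = arcsin(n₂/n₁) = 34.8°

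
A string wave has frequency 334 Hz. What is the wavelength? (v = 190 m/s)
λ = v/f = 0.5689 m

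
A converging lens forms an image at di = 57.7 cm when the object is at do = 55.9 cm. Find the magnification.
M = −di/do = -1.032 (inverted image)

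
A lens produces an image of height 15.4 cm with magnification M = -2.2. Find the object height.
ho = |hi|/|M| = 7 cm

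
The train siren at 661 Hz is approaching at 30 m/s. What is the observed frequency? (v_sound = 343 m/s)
f_obs = f·v/(v − v_s) = 724.4 Hz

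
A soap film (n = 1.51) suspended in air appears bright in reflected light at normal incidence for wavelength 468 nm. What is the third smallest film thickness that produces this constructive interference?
2nt = (m − ½)λ with m = 3 → t = (m − ½)λ/(2n) = 387.4 nm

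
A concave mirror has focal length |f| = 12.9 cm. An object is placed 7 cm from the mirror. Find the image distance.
f = +12.9 cm (concave); 1/di = 1/f − 1/do → di = -15.31 cm (virtual image, behind mirror)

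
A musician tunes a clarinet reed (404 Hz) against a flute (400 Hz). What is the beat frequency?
4 Hz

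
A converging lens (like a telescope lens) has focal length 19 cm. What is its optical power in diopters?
P = 1/f = 5.263 D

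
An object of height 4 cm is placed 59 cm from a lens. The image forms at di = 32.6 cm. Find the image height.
hi = (-di/do) × ho = -2.21 cm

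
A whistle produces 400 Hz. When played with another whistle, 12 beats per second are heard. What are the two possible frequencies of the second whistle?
f₂ = 400 ± 12 Hz → 412 Hz or 388 Hz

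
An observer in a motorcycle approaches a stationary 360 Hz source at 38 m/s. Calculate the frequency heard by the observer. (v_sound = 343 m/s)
f_obs = f·(v + v_o)/v = 399.9 Hz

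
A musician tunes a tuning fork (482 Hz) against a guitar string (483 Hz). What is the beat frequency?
1 Hz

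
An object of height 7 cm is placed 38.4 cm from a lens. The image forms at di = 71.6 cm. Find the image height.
hi = (-di/do) × ho = -13.05 cm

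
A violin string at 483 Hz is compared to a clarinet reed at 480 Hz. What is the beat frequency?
3 Hz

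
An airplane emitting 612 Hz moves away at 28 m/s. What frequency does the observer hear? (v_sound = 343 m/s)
f_obs = f·v/(v + v_s) = 565.8 Hz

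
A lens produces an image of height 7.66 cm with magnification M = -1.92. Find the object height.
ho = |hi|/|M| = 3.99 cm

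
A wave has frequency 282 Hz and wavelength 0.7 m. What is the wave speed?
v = fλ = 197.4 m/s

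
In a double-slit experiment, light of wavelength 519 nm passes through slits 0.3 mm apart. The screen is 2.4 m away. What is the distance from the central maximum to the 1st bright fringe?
y = mλL/d = 4.152 mm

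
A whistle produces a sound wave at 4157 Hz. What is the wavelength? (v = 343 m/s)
λ = v/f = 0.08251 m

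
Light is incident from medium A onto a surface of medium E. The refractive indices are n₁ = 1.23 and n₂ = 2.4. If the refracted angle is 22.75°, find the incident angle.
sin θ₁ = (n₂/n₁)·sin θ₂ → θ₁ = 48.99°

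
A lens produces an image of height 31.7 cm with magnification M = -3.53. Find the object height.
ho = |hi|/|M| = 8.98 cm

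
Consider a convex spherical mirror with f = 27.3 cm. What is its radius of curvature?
R = 2|f| = 54.6 cm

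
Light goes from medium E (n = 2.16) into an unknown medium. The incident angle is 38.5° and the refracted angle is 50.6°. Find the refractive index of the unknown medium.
n₂ = n₁·sin θ₁ / sin θ₂ = 1.74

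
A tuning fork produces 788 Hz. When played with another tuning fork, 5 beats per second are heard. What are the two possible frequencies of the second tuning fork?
f₂ = 788 ± 5 Hz → 793 Hz or 783 Hz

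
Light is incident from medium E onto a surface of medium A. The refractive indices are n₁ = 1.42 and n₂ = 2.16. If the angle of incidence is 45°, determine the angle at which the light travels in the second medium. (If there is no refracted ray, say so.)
sin θ₂ = (n₁/n₂)·sin θ₁ = 0.4649 → θ₂ = 27.7°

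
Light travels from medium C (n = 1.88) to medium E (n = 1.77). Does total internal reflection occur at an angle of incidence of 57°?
θc = arcsin(n₂/n₁) = 70.3°; 57° < θc, so no — the ray refracts.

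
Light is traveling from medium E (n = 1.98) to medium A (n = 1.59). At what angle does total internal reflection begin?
θc = arcsin(n₂/n₁) = 53.42°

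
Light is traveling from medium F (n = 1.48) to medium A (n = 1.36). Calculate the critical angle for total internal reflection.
θc = arcsin(n₂/n₁) = 66.77°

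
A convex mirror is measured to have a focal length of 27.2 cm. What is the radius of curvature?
R = 2|f| = 54.4 cm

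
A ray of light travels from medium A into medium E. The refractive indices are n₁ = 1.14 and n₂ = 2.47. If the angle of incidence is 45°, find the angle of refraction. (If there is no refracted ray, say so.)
sin θ₂ = (n₁/n₂)·sin θ₁ = 0.3264 → θ₂ = 19.05°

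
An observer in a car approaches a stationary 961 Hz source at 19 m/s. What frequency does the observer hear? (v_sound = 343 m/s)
f_obs = f·(v + v_o)/v = 1014 Hz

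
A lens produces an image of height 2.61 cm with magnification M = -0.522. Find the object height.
ho = |hi|/|M| = 5 cm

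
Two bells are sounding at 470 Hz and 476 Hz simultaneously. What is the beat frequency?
6 Hz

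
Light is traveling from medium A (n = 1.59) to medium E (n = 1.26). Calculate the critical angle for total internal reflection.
θc = arcsin(n₂/n₁) = 52.42°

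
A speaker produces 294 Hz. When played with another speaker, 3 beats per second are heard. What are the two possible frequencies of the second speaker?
f₂ = 294 ± 3 Hz → 297 Hz or 291 Hz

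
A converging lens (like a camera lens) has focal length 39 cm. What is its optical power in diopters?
P = 1/f = 2.564 D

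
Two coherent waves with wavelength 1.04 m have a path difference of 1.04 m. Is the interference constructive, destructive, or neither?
constructive — path difference = 1λ, a whole number of wavelengths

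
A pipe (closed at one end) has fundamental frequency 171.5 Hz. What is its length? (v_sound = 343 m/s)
L = v/(4f₁) = 0.5 m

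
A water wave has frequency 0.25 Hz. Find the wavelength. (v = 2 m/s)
λ = v/f = 8 m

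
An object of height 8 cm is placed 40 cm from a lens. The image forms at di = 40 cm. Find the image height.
hi = (-di/do) × ho = -8 cm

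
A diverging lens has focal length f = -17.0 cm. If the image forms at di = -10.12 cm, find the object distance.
1/do = 1/f − 1/di → do = 25.01 cm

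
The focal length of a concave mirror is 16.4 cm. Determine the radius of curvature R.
R = 2|f| = 32.8 cm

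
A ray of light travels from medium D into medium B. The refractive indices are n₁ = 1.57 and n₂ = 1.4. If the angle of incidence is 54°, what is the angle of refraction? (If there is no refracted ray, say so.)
sin θ₂ = (n₁/n₂)·sin θ₁ = 0.9073 → θ₂ = 65.13°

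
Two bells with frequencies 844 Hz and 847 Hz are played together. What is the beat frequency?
3 Hz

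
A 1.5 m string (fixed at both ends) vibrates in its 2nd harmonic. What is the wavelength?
λₙ = 2L/n = 1.5 m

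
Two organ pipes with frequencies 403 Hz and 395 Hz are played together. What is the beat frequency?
8 Hz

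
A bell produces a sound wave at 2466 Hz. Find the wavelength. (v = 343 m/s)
λ = v/f = 0.1391 m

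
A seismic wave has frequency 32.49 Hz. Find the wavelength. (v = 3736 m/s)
λ = v/f = 115 m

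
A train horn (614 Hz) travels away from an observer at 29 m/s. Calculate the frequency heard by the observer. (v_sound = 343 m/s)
f_obs = f·v/(v + v_s) = 566.1 Hz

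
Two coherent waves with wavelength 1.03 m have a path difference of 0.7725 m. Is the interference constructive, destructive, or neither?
neither (partial) — path difference = 0.75λ, neither a whole number of wavelengths nor an odd multiple of λ/2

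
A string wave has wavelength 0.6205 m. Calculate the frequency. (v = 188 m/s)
f = v/λ = 303 Hz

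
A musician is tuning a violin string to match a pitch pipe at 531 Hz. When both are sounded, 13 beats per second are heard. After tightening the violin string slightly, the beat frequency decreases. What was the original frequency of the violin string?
518 Hz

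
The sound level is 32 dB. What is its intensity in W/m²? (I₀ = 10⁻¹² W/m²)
I = I₀·10^(β/10) = 1.58 × 10⁻⁹ W/m²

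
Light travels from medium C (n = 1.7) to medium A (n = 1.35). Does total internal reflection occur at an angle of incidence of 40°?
θc = arcsin(n₂/n₁) = 52.57°; 40° < θc, so no — the ray refracts.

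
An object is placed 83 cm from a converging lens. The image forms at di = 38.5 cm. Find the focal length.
1/f = 1/do + 1/di → f = 26.3 cm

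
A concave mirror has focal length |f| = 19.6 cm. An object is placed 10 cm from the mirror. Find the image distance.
f = +19.6 cm (concave); 1/di = 1/f − 1/do → di = -20.42 cm (virtual image, behind mirror)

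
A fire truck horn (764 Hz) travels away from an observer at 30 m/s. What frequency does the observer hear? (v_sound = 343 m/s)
f_obs = f·v/(v + v_s) = 702.6 Hz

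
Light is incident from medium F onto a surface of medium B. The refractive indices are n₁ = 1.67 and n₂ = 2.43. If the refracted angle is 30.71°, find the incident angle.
sin θ₁ = (n₂/n₁)·sin θ₂ → θ₁ = 48°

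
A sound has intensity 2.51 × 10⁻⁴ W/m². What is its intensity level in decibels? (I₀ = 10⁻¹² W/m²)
β = 10·log₁₀(I/I₀) = 84 dB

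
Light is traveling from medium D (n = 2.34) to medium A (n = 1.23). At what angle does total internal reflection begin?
θc = arcsin(n₂/n₁) = 31.71°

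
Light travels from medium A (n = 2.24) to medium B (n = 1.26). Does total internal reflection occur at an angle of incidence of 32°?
θc = arcsin(n₂/n₁) = 34.23°; 32° < θc, so no — the ray refracts.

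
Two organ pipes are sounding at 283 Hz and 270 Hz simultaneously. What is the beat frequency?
13 Hz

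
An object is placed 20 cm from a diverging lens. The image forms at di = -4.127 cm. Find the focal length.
1/f = 1/do + 1/di → f = -5.2 cm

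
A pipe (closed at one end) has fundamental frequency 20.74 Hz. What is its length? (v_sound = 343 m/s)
L = v/(4f₁) = 4.135 m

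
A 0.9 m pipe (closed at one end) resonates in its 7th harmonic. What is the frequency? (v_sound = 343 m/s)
fₙ = nv/(4L) = 666.9 Hz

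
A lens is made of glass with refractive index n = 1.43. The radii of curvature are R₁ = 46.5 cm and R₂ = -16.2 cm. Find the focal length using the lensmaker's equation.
1/f = (n − 1)(1/R₁ − 1/R₂) → f = 27.94 cm (converging lens)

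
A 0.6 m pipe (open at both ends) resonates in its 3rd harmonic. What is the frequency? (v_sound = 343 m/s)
fₙ = nv/(2L) = 857.5 Hz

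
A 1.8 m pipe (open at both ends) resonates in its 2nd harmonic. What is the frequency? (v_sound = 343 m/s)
fₙ = nv/(2L) = 190.6 Hz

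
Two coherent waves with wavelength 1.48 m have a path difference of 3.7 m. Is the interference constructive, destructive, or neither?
destructive — path difference = 2.5λ, an odd multiple of λ/2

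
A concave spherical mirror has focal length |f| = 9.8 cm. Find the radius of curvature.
R = 2|f| = 19.6 cm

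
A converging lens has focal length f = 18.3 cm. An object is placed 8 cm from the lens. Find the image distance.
1/di = 1/f − 1/do → di = -14.21 cm (virtual image)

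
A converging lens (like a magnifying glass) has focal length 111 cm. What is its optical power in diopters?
P = 1/f = 0.9009 D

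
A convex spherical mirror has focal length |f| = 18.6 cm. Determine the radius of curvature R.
R = 2|f| = 37.2 cm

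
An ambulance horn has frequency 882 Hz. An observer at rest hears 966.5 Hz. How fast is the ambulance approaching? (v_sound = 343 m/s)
v_s = v·(1 − f/f_obs) = 29.99 m/s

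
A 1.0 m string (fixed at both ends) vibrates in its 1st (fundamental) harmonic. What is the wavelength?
λₙ = 2L/n = 2 m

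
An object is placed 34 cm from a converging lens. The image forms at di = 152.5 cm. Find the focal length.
1/f = 1/do + 1/di → f = 27.8 cm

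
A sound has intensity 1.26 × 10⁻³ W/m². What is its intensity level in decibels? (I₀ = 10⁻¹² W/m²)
β = 10·log₁₀(I/I₀) = 91 dB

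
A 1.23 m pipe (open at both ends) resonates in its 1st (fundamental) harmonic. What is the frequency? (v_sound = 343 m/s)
fₙ = nv/(2L) = 139.4 Hz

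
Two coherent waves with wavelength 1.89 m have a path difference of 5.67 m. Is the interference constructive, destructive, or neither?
constructive — path difference = 3λ, a whole number of wavelengths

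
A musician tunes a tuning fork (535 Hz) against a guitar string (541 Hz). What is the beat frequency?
6 Hz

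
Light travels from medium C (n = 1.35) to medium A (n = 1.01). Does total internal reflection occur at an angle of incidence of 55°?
θc = arcsin(n₂/n₁) = 48.43°; 55° > θc, so yes — total internal reflection.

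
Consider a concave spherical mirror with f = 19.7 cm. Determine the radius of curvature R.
R = 2|f| = 39.4 cm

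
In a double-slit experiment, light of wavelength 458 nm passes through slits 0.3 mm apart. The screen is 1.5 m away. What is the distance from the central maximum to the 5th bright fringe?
y = mλL/d = 11.45 mm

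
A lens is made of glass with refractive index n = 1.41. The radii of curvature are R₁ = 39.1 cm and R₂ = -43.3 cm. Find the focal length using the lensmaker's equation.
1/f = (n − 1)(1/R₁ − 1/R₂) → f = 50.11 cm (converging lens)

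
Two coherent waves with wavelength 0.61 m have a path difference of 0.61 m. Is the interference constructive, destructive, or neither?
constructive — path difference = 1λ, a whole number of wavelengths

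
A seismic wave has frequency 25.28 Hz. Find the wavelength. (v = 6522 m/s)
λ = v/f = 258 m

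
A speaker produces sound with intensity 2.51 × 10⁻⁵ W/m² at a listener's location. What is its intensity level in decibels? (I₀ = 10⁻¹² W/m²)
β = 10·log₁₀(I/I₀) = 74 dB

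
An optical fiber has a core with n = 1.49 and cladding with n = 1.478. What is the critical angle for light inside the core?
θc = arcsin(n_cladding/n_core) = 82.72°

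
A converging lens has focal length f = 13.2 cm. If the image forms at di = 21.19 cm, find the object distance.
1/do = 1/f − 1/di → do = 35.01 cm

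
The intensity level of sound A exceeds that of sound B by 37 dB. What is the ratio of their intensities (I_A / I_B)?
I_A/I_B = 10^(Δβ/10) = 5012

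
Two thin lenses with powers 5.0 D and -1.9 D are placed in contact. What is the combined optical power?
P_total = P₁ + P₂ = 3.1 D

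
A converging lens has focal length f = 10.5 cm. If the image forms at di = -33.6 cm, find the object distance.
1/do = 1/f − 1/di → do = 8 cm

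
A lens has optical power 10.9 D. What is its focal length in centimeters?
f = 1/P = 9.174 cm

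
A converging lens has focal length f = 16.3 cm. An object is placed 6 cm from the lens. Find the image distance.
1/di = 1/f − 1/do → di = -9.495 cm (virtual image)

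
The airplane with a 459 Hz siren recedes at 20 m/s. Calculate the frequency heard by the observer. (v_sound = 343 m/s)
f_obs = f·v/(v + v_s) = 433.7 Hz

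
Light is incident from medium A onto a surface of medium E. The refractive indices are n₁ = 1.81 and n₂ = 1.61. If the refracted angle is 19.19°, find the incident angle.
sin θ₁ = (n₂/n₁)·sin θ₂ → θ₁ = 17°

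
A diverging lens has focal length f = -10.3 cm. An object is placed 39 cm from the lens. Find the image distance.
1/di = 1/f − 1/do → di = -8.148 cm (virtual image)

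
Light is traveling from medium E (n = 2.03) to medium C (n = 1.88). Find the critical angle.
θc = arcsin(n₂/n₁) = 67.84°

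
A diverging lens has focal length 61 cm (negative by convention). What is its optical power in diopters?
P = 1/f = -1.639 D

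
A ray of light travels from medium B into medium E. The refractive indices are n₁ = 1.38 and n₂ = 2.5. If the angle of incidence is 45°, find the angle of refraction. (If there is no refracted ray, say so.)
sin θ₂ = (n₁/n₂)·sin θ₁ = 0.3903 → θ₂ = 22.97°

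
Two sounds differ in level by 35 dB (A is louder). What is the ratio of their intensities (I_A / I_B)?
I_A/I_B = 10^(Δβ/10) = 3162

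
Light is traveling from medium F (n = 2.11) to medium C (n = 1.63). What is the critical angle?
θc = arcsin(n₂/n₁) = 50.58°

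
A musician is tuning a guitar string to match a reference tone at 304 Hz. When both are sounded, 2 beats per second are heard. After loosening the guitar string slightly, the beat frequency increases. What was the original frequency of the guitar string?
302 Hz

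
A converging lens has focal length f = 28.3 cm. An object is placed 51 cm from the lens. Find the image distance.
1/di = 1/f − 1/do → di = 63.58 cm (real image)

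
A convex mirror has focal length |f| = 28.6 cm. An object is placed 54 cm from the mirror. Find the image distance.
f = −28.6 cm (convex); 1/di = 1/f − 1/do → di = -18.7 cm (virtual image, behind mirror)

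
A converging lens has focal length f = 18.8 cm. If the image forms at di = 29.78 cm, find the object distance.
1/do = 1/f − 1/di → do = 50.99 cm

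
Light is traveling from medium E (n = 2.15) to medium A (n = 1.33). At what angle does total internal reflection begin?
θc = arcsin(n₂/n₁) = 38.21°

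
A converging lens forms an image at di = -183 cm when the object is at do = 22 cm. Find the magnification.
M = −di/do = 8.318 (upright image)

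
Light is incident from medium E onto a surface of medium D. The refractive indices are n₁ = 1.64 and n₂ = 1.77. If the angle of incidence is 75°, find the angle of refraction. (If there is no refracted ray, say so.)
sin θ₂ = (n₁/n₂)·sin θ₁ = 0.895 → θ₂ = 63.51°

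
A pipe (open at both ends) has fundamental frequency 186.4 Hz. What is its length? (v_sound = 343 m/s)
L = v/(2f₁) = 0.9201 m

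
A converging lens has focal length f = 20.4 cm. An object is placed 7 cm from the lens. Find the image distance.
1/di = 1/f − 1/do → di = -10.66 cm (virtual image)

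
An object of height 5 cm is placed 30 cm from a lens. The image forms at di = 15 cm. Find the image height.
hi = (-di/do) × ho = -2.5 cm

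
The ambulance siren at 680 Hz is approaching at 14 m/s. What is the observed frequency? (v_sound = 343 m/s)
f_obs = f·v/(v − v_s) = 708.9 Hz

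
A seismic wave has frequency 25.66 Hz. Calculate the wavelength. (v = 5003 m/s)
λ = v/f = 195 m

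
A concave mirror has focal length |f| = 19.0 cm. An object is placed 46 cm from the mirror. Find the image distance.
f = +19.0 cm (concave); 1/di = 1/f − 1/do → di = 32.37 cm (real image, in front of mirror)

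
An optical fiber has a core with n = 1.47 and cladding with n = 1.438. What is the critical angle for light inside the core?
θc = arcsin(n_cladding/n_core) = 78.02°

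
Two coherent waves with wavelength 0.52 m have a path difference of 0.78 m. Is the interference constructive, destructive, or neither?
destructive — path difference = 1.5λ, an odd multiple of λ/2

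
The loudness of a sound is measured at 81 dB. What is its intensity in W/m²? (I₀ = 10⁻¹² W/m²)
I = I₀·10^(β/10) = 1.26 × 10⁻⁴ W/m²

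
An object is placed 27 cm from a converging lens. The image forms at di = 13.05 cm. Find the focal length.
1/f = 1/do + 1/di → f = 8.798 cm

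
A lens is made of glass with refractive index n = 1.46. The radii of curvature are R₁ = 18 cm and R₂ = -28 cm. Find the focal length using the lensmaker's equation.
1/f = (n − 1)(1/R₁ − 1/R₂) → f = 23.82 cm (converging lens)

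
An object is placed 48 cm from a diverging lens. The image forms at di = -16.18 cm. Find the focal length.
1/f = 1/do + 1/di → f = -24.41 cm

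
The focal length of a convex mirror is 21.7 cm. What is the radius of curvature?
R = 2|f| = 43.4 cm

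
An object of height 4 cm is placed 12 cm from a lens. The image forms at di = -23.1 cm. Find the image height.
hi = (-di/do) × ho = 7.7 cm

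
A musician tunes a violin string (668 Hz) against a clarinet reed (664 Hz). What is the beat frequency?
4 Hz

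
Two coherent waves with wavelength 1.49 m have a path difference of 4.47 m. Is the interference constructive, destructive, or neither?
constructive — path difference = 3λ, a whole number of wavelengths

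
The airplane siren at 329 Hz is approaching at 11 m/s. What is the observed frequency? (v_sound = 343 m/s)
f_obs = f·v/(v − v_s) = 339.9 Hz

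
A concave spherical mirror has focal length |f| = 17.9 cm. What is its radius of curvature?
R = 2|f| = 35.8 cm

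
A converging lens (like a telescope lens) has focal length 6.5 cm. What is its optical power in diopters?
P = 1/f = 15.38 D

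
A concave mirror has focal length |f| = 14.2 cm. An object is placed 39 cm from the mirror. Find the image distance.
f = +14.2 cm (concave); 1/di = 1/f − 1/do → di = 22.33 cm (real image, in front of mirror)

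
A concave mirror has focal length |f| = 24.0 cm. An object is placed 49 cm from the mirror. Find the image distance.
f = +24.0 cm (concave); 1/di = 1/f − 1/do → di = 47.04 cm (real image, in front of mirror)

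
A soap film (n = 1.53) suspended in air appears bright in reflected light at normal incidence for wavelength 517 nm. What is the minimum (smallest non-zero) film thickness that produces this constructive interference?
2nt = (m − ½)λ with m = 1 → t = (m − ½)λ/(2n) = 84.48 nm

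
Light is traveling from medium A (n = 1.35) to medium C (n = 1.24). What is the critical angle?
θc = arcsin(n₂/n₁) = 66.71°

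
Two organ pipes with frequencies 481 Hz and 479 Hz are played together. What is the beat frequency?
2 Hz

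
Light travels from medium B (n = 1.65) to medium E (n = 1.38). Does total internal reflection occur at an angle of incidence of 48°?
θc = arcsin(n₂/n₁) = 56.76°; 48° < θc, so no — the ray refracts.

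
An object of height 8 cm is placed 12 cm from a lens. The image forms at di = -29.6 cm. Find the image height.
hi = (-di/do) × ho = 19.73 cm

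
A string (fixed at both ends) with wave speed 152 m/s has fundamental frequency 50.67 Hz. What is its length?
L = v/(2f₁) = 1.5 m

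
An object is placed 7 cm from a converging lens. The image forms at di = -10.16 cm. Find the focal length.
1/f = 1/do + 1/di → f = 22.51 cm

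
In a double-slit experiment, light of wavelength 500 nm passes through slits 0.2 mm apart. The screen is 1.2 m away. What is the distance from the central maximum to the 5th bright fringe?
y = mλL/d = 15 mm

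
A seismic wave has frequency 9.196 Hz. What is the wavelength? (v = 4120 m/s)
λ = v/f = 448 m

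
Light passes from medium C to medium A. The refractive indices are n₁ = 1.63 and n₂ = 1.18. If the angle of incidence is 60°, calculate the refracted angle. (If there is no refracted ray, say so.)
sin θ₂ = (n₁/n₂)·sin θ₁ = 1.196 > 1, so there is no refracted ray — the light undergoes total internal reflection.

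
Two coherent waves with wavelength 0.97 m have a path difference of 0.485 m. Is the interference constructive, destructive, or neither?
destructive — path difference = 0.5λ, an odd multiple of λ/2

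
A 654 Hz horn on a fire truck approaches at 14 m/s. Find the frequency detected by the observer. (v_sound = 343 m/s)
f_obs = f·v/(v − v_s) = 681.8 Hz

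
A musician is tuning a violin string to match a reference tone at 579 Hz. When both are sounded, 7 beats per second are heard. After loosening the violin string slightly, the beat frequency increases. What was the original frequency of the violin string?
572 Hz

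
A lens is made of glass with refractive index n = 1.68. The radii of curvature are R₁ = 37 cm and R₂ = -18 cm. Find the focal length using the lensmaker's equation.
1/f = (n − 1)(1/R₁ − 1/R₂) → f = 17.81 cm (converging lens)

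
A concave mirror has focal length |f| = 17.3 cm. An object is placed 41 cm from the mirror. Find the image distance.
f = +17.3 cm (concave); 1/di = 1/f − 1/do → di = 29.93 cm (real image, in front of mirror)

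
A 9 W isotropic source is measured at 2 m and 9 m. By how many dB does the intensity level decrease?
Δβ = 20·log₁₀(r₂/r₁) = 13.06 dB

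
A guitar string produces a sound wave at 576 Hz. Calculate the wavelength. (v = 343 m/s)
λ = v/f = 0.5955 m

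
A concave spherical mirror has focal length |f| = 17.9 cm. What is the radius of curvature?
R = 2|f| = 35.8 cm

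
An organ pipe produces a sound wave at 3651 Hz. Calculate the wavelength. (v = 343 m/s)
λ = v/f = 0.09395 m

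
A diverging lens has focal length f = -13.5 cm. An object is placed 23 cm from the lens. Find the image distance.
1/di = 1/f − 1/do → di = -8.507 cm (virtual image)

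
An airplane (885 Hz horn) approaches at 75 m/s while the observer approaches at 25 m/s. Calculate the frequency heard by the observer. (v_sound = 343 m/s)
f_obs = f·(v + v_o)/(v − v_s) = 1215 Hz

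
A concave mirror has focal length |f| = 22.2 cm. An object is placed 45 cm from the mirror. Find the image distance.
f = +22.2 cm (concave); 1/di = 1/f − 1/do → di = 43.82 cm (real image, in front of mirror)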